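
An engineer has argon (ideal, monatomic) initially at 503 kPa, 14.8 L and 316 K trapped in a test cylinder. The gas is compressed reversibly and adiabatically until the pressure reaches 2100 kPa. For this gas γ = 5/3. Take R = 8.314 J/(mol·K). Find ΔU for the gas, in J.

n = P₁V₁/(RT₁) = 503×14.8/(8.314×316) = 2.83 mol.
Adiabatic: T₂/T₁ = (P₂/P₁)^((γ−1)/γ) ⇒ T₂ = 316×(4.17)^0.400 = 560 K; V₂ = 6.28 L.
For an ideal gas ΔU = nCvΔT with Cv = (3/2)R = 12.5 J/(mol·K).
ΔU = 2.83×12.5×(560−316) = 8610 J.

8610 J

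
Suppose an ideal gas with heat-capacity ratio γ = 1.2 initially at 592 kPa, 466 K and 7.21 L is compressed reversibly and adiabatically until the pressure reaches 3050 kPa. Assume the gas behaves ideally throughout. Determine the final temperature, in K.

Adiabatic: T₂/T₁ = (P₂/P₁)^((γ−1)/γ) ⇒ T₂ = 466×(5.15)^0.167 = 612 K; V₂ = 1.84 L.

612 K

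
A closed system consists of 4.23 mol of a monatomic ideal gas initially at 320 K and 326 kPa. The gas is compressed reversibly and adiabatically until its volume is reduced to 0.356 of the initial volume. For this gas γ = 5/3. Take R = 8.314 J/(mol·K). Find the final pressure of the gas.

V₁ = nRT₁/P₁ = 4.23×8.314×320/326 = 34.5 L.
Adiabatic: TV^(γ−1) = const ⇒ T₂ = 320×(2.81)^0.667 = 637 K; PV^γ = const ⇒ P₂ = 1820 kPa.

1820 kPa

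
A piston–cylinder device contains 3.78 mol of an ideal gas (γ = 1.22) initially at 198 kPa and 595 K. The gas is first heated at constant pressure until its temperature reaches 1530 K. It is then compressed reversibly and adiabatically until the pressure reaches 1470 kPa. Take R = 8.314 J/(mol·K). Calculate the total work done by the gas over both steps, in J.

V₁ = nRT₁/P₁ = 3.78×8.314×595/198 = 94.4 L.
Step 1 — Isobaric: P stays 198 kPa; V/T = const ⇒ T₂ = 1530 K, V₂ = 243 L.
W = PΔV = 198×(243−94.4) kPa·L = 29400 J.
ΔU = nCvΔT = 3.78×37.8×(1530−595) = 134000 J.
Q = ΔU + W = nCpΔT = 163000 J.
State after step 1: P = 198 kPa, V = 243 L, T = 1530 K.
Step 2 — Adiabatic: T₂/T₁ = (P₂/P₁)^((γ−1)/γ) ⇒ T₂ = 1530×(7.42)^0.180 = 2200 K; V₂ = 47.0 L.
ΔU = nCvΔT = 3.78×37.8×(2200−1530) = 95200 J.
Q = 0 for an adiabatic process, so W = −ΔU = -95200 J.
Net over both steps: W = -65800 J, Q = 163000 J, ΔU = 229000 J.

-65800 J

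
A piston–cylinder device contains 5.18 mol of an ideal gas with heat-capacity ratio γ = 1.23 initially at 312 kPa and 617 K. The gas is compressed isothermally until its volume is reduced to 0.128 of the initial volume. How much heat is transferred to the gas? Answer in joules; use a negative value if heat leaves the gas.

-54600 J

V₁ = nRT₁/P₁ = 5.18×8.314×617/312 = 85.2 L.
Isothermal: T stays 617 K; PV = const ⇒ V₂ = 10.9 L, P₂ = 2440 kPa.
ΔU = 0 (ideal gas, T constant).
W = nRT ln(V₂/V₁) = 5.18×8.314×617×ln(0.128) = -54600 J.
Q = ΔU + W = -54600 J.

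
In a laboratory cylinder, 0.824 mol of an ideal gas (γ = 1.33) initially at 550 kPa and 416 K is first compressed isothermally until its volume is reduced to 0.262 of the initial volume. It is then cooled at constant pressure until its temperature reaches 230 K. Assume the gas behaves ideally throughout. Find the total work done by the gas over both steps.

V₁ = nRT₁/P₁ = 0.824×8.314×416/550 = 5.18 L.
Step 1 — Isothermal: T stays 416 K; PV = const ⇒ V₂ = 1.36 L, P₂ = 2100 kPa.
ΔU = 0 (ideal gas, T constant).
W = nRT ln(V₂/V₁) = 0.824×8.314×416×ln(0.262) = -3820 J.
Q = ΔU + W = -3820 J.
State after step 1: P = 2100 kPa, V = 1.36 L, T = 416 K.
Step 2 — Isobaric: P stays 2100 kPa; V/T = const ⇒ T₂ = 230 K, V₂ = 0.751 L.
W = PΔV = 2100×(0.751−1.36) kPa·L = -1270 J.
ΔU = nCvΔT = 0.824×25.2×(230−416) = -3860 J.
Q = ΔU + W = nCpΔT = -5140 J.
Net over both steps: W = -5090 J, Q = -8950 J, ΔU = -3860 J.

-5090 J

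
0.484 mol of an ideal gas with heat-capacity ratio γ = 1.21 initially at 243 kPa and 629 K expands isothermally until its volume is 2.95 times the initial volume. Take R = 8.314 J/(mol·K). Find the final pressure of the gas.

82.4 kPa

V₁ = nRT₁/P₁ = 0.484×8.314×629/243 = 10.4 L.
Isothermal: T stays 629 K; PV = const ⇒ V₂ = 30.7 L, P₂ = 82.4 kPa.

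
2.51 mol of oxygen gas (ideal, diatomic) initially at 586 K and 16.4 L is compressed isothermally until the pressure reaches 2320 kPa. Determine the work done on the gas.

13900 J

P₁ = nRT₁/V₁ = 2.51×8.314×586/16.4 = 746 kPa.
Isothermal: T stays 586 K; PV = const ⇒ V₂ = 5.27 L, P₂ = 2320 kPa.
W = nRT ln(V₂/V₁) = 2.51×8.314×586×ln(0.321) = -13900 J.
Work done on the gas = −W_by = 13900 J.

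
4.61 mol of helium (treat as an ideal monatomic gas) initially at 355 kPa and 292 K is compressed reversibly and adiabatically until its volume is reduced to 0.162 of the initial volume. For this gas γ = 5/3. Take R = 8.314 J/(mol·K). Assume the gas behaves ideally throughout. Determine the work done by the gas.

V₁ = nRT₁/P₁ = 4.61×8.314×292/355 = 31.5 L.
Adiabatic: TV^(γ−1) = const ⇒ T₂ = 292×(6.17)^0.667 = 983 K; PV^γ = const ⇒ P₂ = 7370 kPa.
ΔU = nCvΔT = 4.61×12.5×(983−292) = 39700 J.
Q = 0 for an adiabatic process, so W = −ΔU = -39700 J.

-39700 J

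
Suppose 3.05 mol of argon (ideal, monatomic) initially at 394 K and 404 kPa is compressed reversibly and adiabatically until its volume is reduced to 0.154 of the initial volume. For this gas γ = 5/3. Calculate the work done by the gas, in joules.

-37200 J

V₁ = nRT₁/P₁ = 3.05×8.314×394/404 = 24.7 L.
Adiabatic: TV^(γ−1) = const ⇒ T₂ = 394×(6.49)^0.667 = 1370 K; PV^γ = const ⇒ P₂ = 9130 kPa.
ΔU = nCvΔT = 3.05×12.5×(1370−394) = 37200 J.
Q = 0 for an adiabatic process, so W = −ΔU = -37200 J.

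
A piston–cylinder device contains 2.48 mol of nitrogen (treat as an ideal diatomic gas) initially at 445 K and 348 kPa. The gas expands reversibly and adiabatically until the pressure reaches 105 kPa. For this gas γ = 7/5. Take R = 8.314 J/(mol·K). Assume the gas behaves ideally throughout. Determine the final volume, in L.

62.1 L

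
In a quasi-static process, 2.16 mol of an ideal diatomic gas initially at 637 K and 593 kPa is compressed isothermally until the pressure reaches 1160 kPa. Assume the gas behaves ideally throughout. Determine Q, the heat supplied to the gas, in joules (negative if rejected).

V₁ = nRT₁/P₁ = 2.16×8.314×637/593 = 19.3 L.
Isothermal: T stays 637 K; PV = const ⇒ V₂ = 9.86 L, P₂ = 1160 kPa.
ΔU = 0 (ideal gas, T constant).
W = nRT ln(V₂/V₁) = 2.16×8.314×637×ln(0.511) = -7680 J.
Q = ΔU + W = -7680 J.

-7680 J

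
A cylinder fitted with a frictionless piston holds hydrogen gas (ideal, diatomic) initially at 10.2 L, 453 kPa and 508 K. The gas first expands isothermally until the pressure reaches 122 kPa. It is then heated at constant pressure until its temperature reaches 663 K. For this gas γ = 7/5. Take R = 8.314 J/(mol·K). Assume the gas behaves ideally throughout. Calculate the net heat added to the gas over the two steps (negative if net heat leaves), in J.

n = P₁V₁/(RT₁) = 453×10.2/(8.314×508) = 1.09 mol.
Step 1 — Isothermal: T stays 508 K; PV = const ⇒ V₂ = 37.9 L, P₂ = 122 kPa.
ΔU = 0 (ideal gas, T constant).
W = nRT ln(V₂/V₁) = 1.09×8.314×508×ln(3.71) = 6060 J.
Q = ΔU + W = 6060 J.
State after step 1: P = 122 kPa, V = 37.9 L, T = 508 K.
Step 2 — Isobaric: P stays 122 kPa; V/T = const ⇒ T₂ = 663 K, V₂ = 49.4 L.
W = PΔV = 122×(49.4−37.9) kPa·L = 1410 J.
ΔU = nCvΔT = 1.09×20.8×(663−508) = 3520 J.
Q = ΔU + W = nCpΔT = 4930 J.
Net over both steps: W = 7470 J, Q = 11000 J, ΔU = 3520 J.

11000 J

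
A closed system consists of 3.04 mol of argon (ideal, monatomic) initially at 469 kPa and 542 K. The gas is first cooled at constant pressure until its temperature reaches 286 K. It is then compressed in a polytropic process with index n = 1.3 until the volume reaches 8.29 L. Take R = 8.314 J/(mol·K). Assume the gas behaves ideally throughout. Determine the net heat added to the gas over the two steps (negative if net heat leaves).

-18900 J

V₁ = nRT₁/P₁ = 3.04×8.314×542/469 = 29.2 L.
Step 1 — Isobaric: P stays 469 kPa; V/T = const ⇒ T₂ = 286 K, V₂ = 15.4 L.
W = PΔV = 469×(15.4−29.2) kPa·L = -6470 J.
ΔU = nCvΔT = 3.04×12.5×(286−542) = -9710 J.
Q = ΔU + W = nCpΔT = -16200 J.
State after step 1: P = 469 kPa, V = 15.4 L, T = 286 K.
Step 2 — Polytropic n=1.3: T₂ = T₁(V₁/V₂)^(n−1) = 286×(1.86)^0.30 = 344 K; P₂ = P₁(V₁/V₂)^n = 1050 kPa.
W = (P₁V₁−P₂V₂)/(n−1) = (469×15.4−1050×8.29)/0.30 = -4930 J.
ΔU = nCvΔT = 3.04×12.5×(344−286) = 2220 J.
Q = ΔU + W = -2710 J.
Net over both steps: W = -11400 J, Q = -18900 J, ΔU = -7490 J.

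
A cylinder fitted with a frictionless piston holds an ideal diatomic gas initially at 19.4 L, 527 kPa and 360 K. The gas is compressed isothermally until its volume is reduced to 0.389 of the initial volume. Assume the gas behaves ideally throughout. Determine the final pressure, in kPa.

Isothermal: T stays 360 K; PV = const ⇒ V₂ = 7.55 L, P₂ = 1350 kPa.

1350 kPa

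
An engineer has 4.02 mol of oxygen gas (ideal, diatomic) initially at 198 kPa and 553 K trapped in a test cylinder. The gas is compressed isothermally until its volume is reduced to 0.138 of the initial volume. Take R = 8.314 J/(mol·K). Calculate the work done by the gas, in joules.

V₁ = nRT₁/P₁ = 4.02×8.314×553/198 = 93.3 L.
Isothermal: T stays 553 K; PV = const ⇒ V₂ = 12.9 L, P₂ = 1430 kPa.
W = nRT ln(V₂/V₁) = 4.02×8.314×553×ln(0.138) = -36600 J.

-36600 J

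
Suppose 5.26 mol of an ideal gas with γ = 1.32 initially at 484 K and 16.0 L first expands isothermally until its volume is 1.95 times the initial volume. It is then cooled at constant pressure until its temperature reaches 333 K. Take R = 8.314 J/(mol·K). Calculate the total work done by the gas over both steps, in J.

P₁ = nRT₁/V₁ = 5.26×8.314×484/16.0 = 1320 kPa.
Step 1 — Isothermal: T stays 484 K; PV = const ⇒ V₂ = 31.2 L, P₂ = 678 kPa.
ΔU = 0 (ideal gas, T constant).
W = nRT ln(V₂/V₁) = 5.26×8.314×484×ln(1.95) = 14100 J.
Q = ΔU + W = 14100 J.
State after step 1: P = 678 kPa, V = 31.2 L, T = 484 K.
Step 2 — Isobaric: P stays 678 kPa; V/T = const ⇒ T₂ = 333 K, V₂ = 21.5 L.
W = PΔV = 678×(21.5−31.2) kPa·L = -6600 J.
ΔU = nCvΔT = 5.26×26.0×(333−484) = -20600 J.
Q = ΔU + W = nCpΔT = -27200 J.
Net over both steps: W = 7530 J, Q = -13100 J, ΔU = -20600 J.

7530 J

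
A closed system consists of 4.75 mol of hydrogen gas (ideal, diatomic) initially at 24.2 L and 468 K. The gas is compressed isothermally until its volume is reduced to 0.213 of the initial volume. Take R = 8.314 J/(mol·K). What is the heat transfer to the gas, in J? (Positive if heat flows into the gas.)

P₁ = nRT₁/V₁ = 4.75×8.314×468/24.2 = 764 kPa.
Isothermal: T stays 468 K; PV = const ⇒ V₂ = 5.15 L, P₂ = 3590 kPa.
ΔU = 0 (ideal gas, T constant).
W = nRT ln(V₂/V₁) = 4.75×8.314×468×ln(0.213) = -28600 J.
Q = ΔU + W = -28600 J.

-28600 J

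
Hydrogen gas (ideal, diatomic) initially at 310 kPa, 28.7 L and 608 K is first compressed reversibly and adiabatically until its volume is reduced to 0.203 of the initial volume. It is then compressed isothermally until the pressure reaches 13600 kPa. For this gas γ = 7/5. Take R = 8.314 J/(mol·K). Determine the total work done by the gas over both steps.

-45900 J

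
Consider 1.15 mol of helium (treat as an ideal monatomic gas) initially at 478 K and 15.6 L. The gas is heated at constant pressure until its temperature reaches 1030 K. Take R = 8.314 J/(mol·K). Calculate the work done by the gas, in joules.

5280 J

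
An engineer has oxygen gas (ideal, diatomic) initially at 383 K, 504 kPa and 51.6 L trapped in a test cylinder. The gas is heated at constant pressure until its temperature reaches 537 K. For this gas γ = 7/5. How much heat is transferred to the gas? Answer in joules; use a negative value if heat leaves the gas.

n = P₁V₁/(RT₁) = 504×51.6/(8.314×383) = 8.17 mol.
Isobaric: P stays 504 kPa; V/T = const ⇒ T₂ = 537 K, V₂ = 72.3 L.
W = PΔV = 504×(72.3−51.6) kPa·L = 10500 J.
ΔU = nCvΔT = 8.17×20.8×(537−383) = 26100 J.
Q = ΔU + W = nCpΔT = 36600 J.

36600 J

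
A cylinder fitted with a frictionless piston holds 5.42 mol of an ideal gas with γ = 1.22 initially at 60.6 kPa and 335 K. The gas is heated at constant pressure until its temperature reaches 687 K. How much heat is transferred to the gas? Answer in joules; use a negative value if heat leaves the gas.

88000 J

V₁ = nRT₁/P₁ = 5.42×8.314×335/60.6 = 249 L.
Isobaric: P stays 60.6 kPa; V/T = const ⇒ T₂ = 687 K, V₂ = 511 L.
W = PΔV = 60.6×(511−249) kPa·L = 15900 J.
ΔU = nCvΔT = 5.42×37.8×(687−335) = 72100 J.
Q = ΔU + W = nCpΔT = 88000 J.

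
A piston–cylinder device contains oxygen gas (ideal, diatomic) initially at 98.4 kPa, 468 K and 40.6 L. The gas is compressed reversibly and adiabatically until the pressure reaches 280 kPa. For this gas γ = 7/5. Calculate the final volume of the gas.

19.2 L

Adiabatic: T₂/T₁ = (P₂/P₁)^((γ−1)/γ) ⇒ T₂ = 468×(2.85)^0.286 = 631 K; V₂ = 19.2 L.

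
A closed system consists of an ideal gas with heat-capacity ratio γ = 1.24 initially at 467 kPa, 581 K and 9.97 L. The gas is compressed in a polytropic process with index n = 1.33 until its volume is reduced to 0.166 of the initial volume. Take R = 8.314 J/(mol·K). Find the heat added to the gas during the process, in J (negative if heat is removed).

n = P₁V₁/(RT₁) = 467×9.97/(8.314×581) = 0.964 mol.
Polytropic n=1.33: T₂ = T₁(V₁/V₂)^(n−1) = 581×(6.02)^0.33 = 1050 K; P₂ = P₁(V₁/V₂)^n = 5090 kPa.
W = (P₁V₁−P₂V₂)/(n−1) = (467×9.97−5090×1.66)/0.33 = -11400 J.
ΔU = nCvΔT = 0.964×34.6×(1050−581) = 15700 J.
Q = ΔU + W = 4280 J.

4280 J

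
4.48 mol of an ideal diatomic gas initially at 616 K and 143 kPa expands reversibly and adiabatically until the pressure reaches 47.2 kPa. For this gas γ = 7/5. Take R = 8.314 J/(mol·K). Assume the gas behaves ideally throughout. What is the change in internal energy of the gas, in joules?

-15600 J

V₁ = nRT₁/P₁ = 4.48×8.314×616/143 = 160 L.
Adiabatic: T₂/T₁ = (P₂/P₁)^((γ−1)/γ) ⇒ T₂ = 616×(0.330)^0.286 = 449 K; V₂ = 354 L.
For an ideal gas ΔU = nCvΔT with Cv = (5/2)R = 20.8 J/(mol·K).
ΔU = 4.48×20.8×(449−616) = -15600 J.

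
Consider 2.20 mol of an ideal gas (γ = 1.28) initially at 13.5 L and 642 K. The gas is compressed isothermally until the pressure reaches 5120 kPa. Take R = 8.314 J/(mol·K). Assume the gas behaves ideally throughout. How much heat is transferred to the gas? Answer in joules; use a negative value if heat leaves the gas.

P₁ = nRT₁/V₁ = 2.20×8.314×642/13.5 = 870 kPa.
Isothermal: T stays 642 K; PV = const ⇒ V₂ = 2.29 L, P₂ = 5120 kPa.
ΔU = 0 (ideal gas, T constant).
W = nRT ln(V₂/V₁) = 2.20×8.314×642×ln(0.170) = -20800 J.
Q = ΔU + W = -20800 J.

-20800 J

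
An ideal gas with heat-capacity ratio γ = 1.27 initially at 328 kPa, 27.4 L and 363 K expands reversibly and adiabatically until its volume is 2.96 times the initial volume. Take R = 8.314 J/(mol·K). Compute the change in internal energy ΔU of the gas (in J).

n = P₁V₁/(RT₁) = 328×27.4/(8.314×363) = 2.98 mol.
Adiabatic: TV^(γ−1) = const ⇒ T₂ = 363×(0.338)^0.270 = 271 K; PV^γ = const ⇒ P₂ = 82.7 kPa.
For an ideal gas ΔU = nCvΔT with Cv = R/(γ−1) = 30.8 J/(mol·K).
ΔU = 2.98×30.8×(271−363) = -8450 J.

-8450 J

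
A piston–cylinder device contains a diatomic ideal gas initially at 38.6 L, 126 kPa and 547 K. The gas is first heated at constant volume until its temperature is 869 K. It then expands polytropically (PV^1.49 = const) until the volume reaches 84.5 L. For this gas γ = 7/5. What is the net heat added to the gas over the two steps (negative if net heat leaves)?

6030 J

n = P₁V₁/(RT₁) = 126×38.6/(8.314×547) = 1.07 mol.
Step 1 — Isochoric: V stays 38.6 L; P/T = const ⇒ T₂ = 869 K, P₂ = 200 kPa.
W = 0 (no volume change).
ΔU = nCvΔT = 1.07×20.8×(869−547) = 7160 J.
Q = ΔU = 7160 J.
State after step 1: P = 200 kPa, V = 38.6 L, T = 869 K.
Step 2 — Polytropic n=1.49: T₂ = T₁(V₁/V₂)^(n−1) = 869×(0.457)^0.49 = 592 K; P₂ = P₁(V₁/V₂)^n = 62.3 kPa.
W = (P₁V₁−P₂V₂)/(n−1) = (200×38.6−62.3×84.5)/0.49 = 5030 J.
ΔU = nCvΔT = 1.07×20.8×(592−869) = -6160 J.
Q = ΔU + W = -1130 J.
Net over both steps: W = 5030 J, Q = 6030 J, ΔU = 999 J.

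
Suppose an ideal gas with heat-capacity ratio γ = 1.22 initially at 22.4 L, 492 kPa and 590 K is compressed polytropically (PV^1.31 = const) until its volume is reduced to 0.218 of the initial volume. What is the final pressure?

Polytropic n=1.31: T₂ = T₁(V₁/V₂)^(n−1) = 590×(4.59)^0.31 = 946 K; P₂ = P₁(V₁/V₂)^n = 3620 kPa.

3620 kPa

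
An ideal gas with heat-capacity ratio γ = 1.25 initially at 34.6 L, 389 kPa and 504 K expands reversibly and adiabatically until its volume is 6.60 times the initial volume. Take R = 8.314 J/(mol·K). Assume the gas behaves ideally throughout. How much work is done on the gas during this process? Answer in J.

n = P₁V₁/(RT₁) = 389×34.6/(8.314×504) = 3.21 mol.
Adiabatic: TV^(γ−1) = const ⇒ T₂ = 504×(0.152)^0.250 = 314 K; PV^γ = const ⇒ P₂ = 36.8 kPa.
ΔU = nCvΔT = 3.21×33.3×(314−504) = -20200 J.
Q = 0 for an adiabatic process, so W = −ΔU = 20200 J.
Work done on the gas = −W_by = -20200 J.

-20200 J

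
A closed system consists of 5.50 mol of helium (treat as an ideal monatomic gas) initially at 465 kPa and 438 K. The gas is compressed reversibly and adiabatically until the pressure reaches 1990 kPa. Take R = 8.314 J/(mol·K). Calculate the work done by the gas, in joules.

-23700 J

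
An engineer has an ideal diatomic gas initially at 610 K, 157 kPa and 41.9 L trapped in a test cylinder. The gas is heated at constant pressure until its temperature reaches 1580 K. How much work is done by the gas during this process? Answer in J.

n = P₁V₁/(RT₁) = 157×41.9/(8.314×610) = 1.30 mol.
Isobaric: P stays 157 kPa; V/T = const ⇒ T₂ = 1580 K, V₂ = 109 L.
W = PΔV = 157×(109−41.9) kPa·L = 10500 J.

10500 J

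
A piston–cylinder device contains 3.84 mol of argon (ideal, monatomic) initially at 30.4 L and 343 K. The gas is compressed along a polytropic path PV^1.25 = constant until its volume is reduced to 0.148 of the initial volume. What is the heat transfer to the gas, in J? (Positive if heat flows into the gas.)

P₁ = nRT₁/V₁ = 3.84×8.314×343/30.4 = 360 kPa.
Polytropic n=1.25: T₂ = T₁(V₁/V₂)^(n−1) = 343×(6.76)^0.25 = 553 K; P₂ = P₁(V₁/V₂)^n = 3920 kPa.
W = (P₁V₁−P₂V₂)/(n−1) = (360×30.4−3920×4.50)/0.25 = -26800 J.
ΔU = nCvΔT = 3.84×12.5×(553−343) = 10100 J.
Q = ΔU + W = -16800 J.

-16800 J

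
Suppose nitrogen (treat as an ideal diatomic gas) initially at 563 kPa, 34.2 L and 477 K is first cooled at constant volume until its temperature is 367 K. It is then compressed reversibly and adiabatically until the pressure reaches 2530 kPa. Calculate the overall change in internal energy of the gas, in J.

13200 J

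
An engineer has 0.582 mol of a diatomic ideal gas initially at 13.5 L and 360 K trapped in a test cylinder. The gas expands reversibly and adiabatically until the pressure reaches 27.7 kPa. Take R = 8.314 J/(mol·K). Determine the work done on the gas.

P₁ = nRT₁/V₁ = 0.582×8.314×360/13.5 = 129 kPa.
Adiabatic: T₂/T₁ = (P₂/P₁)^((γ−1)/γ) ⇒ T₂ = 360×(0.215)^0.286 = 232 K; V₂ = 40.5 L.
ΔU = nCvΔT = 0.582×20.8×(232−360) = -1550 J.
Q = 0 for an adiabatic process, so W = −ΔU = 1550 J.
Work done on the gas = −W_by = -1550 J.

-1550 J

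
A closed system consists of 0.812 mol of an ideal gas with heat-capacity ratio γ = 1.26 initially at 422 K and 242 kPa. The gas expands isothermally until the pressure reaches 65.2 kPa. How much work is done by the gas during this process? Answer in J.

3740 J

V₁ = nRT₁/P₁ = 0.812×8.314×422/242 = 11.8 L.
Isothermal: T stays 422 K; PV = const ⇒ V₂ = 43.7 L, P₂ = 65.2 kPa.
W = nRT ln(V₂/V₁) = 0.812×8.314×422×ln(3.71) = 3740 J.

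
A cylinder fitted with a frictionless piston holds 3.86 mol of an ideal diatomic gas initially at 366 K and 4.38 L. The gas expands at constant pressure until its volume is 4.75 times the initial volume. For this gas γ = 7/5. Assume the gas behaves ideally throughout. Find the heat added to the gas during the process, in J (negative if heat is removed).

154000 J

P₁ = nRT₁/V₁ = 3.86×8.314×366/4.38 = 2680 kPa.
Isobaric: P stays 2680 kPa; V/T = const ⇒ T₂ = 1740 K, V₂ = 20.8 L.
W = PΔV = 2680×(20.8−4.38) kPa·L = 44000 J.
ΔU = nCvΔT = 3.86×20.8×(1740−366) = 110000 J.
Q = ΔU + W = nCpΔT = 154000 J.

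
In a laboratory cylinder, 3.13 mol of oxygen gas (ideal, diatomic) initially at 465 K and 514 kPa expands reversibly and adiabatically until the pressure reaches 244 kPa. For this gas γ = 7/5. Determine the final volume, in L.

V₁ = nRT₁/P₁ = 3.13×8.314×465/514 = 23.5 L.
Adiabatic: T₂/T₁ = (P₂/P₁)^((γ−1)/γ) ⇒ T₂ = 465×(0.475)^0.286 = 376 K; V₂ = 40.1 L.

40.1 L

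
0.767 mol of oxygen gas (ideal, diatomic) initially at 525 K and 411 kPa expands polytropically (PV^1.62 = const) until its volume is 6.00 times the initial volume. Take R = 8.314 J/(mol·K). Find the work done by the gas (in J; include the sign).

V₁ = nRT₁/P₁ = 0.767×8.314×525/411 = 8.15 L.
Polytropic n=1.62: T₂ = T₁(V₁/V₂)^(n−1) = 525×(0.167)^0.62 = 173 K; P₂ = P₁(V₁/V₂)^n = 22.6 kPa.
W = (P₁V₁−P₂V₂)/(n−1) = (411×8.15−22.6×48.9)/0.62 = 3620 J.

3620 J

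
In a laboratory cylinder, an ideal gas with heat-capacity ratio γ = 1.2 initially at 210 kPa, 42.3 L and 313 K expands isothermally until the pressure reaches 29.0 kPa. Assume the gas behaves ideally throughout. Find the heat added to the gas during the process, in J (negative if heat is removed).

n = P₁V₁/(RT₁) = 210×42.3/(8.314×313) = 3.41 mol.
Isothermal: T stays 313 K; PV = const ⇒ V₂ = 306 L, P₂ = 29.0 kPa.
ΔU = 0 (ideal gas, T constant).
W = nRT ln(V₂/V₁) = 3.41×8.314×313×ln(7.24) = 17600 J.
Q = ΔU + W = 17600 J.

17600 J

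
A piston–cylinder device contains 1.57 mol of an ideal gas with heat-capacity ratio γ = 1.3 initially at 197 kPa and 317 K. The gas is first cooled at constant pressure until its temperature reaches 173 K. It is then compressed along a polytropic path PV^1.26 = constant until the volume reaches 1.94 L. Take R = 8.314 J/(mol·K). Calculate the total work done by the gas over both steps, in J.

V₁ = nRT₁/P₁ = 1.57×8.314×317/197 = 21.0 L.
Step 1 — Isobaric: P stays 197 kPa; V/T = const ⇒ T₂ = 173 K, V₂ = 11.5 L.
W = PΔV = 197×(11.5−21.0) kPa·L = -1880 J.
ΔU = nCvΔT = 1.57×27.7×(173−317) = -6270 J.
Q = ΔU + W = nCpΔT = -8150 J.
State after step 1: P = 197 kPa, V = 11.5 L, T = 173 K.
Step 2 — Polytropic n=1.26: T₂ = T₁(V₁/V₂)^(n−1) = 173×(5.91)^0.26 = 275 K; P₂ = P₁(V₁/V₂)^n = 1850 kPa.
W = (P₁V₁−P₂V₂)/(n−1) = (197×11.5−1850×1.94)/0.26 = -5100 J.
ΔU = nCvΔT = 1.57×27.7×(275−173) = 4420 J.
Q = ΔU + W = -680 J.
Net over both steps: W = -6980 J, Q = -8820 J, ΔU = -1850 J.

-6980 J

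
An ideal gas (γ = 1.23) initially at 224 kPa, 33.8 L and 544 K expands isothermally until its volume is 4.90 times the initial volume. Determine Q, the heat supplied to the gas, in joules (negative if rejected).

12000 J

n = P₁V₁/(RT₁) = 224×33.8/(8.314×544) = 1.67 mol.
Isothermal: T stays 544 K; PV = const ⇒ V₂ = 166 L, P₂ = 45.7 kPa.
ΔU = 0 (ideal gas, T constant).
W = nRT ln(V₂/V₁) = 1.67×8.314×544×ln(4.90) = 12000 J.
Q = ΔU + W = 12000 J.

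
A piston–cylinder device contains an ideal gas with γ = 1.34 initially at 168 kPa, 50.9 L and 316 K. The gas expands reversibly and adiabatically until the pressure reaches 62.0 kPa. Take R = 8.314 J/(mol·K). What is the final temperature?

Adiabatic: T₂/T₁ = (P₂/P₁)^((γ−1)/γ) ⇒ T₂ = 316×(0.369)^0.254 = 245 K; V₂ = 107 L.

245 K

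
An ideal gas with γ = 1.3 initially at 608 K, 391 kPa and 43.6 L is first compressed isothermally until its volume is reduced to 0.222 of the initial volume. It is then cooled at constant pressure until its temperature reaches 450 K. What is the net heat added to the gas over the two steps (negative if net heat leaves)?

n = P₁V₁/(RT₁) = 391×43.6/(8.314×608) = 3.37 mol.
Step 1 — Isothermal: T stays 608 K; PV = const ⇒ V₂ = 9.68 L, P₂ = 1760 kPa.
ΔU = 0 (ideal gas, T constant).
W = nRT ln(V₂/V₁) = 3.37×8.314×608×ln(0.222) = -25700 J.
Q = ΔU + W = -25700 J.
State after step 1: P = 1760 kPa, V = 9.68 L, T = 608 K.
Step 2 — Isobaric: P stays 1760 kPa; V/T = const ⇒ T₂ = 450 K, V₂ = 7.16 L.
W = PΔV = 1760×(7.16−9.68) kPa·L = -4430 J.
ΔU = nCvΔT = 3.37×27.7×(450−608) = -14800 J.
Q = ΔU + W = nCpΔT = -19200 J.
Net over both steps: W = -30100 J, Q = -44900 J, ΔU = -14800 J.

-44900 J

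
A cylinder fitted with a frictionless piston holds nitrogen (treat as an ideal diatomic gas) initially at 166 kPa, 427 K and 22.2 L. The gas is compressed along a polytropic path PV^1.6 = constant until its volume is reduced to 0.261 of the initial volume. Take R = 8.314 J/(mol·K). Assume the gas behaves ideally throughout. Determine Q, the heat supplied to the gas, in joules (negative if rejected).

3800 J

n = P₁V₁/(RT₁) = 166×22.2/(8.314×427) = 1.04 mol.
Polytropic n=1.6: T₂ = T₁(V₁/V₂)^(n−1) = 427×(3.83)^0.60 = 956 K; P₂ = P₁(V₁/V₂)^n = 1420 kPa.
W = (P₁V₁−P₂V₂)/(n−1) = (166×22.2−1420×5.79)/0.60 = -7610 J.
ΔU = nCvΔT = 1.04×20.8×(956−427) = 11400 J.
Q = ΔU + W = 3800 J.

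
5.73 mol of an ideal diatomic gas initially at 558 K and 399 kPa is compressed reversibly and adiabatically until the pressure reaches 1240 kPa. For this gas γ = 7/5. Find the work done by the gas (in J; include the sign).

-25400 J

V₁ = nRT₁/P₁ = 5.73×8.314×558/399 = 66.6 L.
Adiabatic: T₂/T₁ = (P₂/P₁)^((γ−1)/γ) ⇒ T₂ = 558×(3.11)^0.286 = 771 K; V₂ = 29.6 L.
ΔU = nCvΔT = 5.73×20.8×(771−558) = 25400 J.
Q = 0 for an adiabatic process, so W = −ΔU = -25400 J.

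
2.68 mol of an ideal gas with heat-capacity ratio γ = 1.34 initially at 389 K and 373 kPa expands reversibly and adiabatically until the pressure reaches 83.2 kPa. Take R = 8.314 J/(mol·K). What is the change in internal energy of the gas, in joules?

V₁ = nRT₁/P₁ = 2.68×8.314×389/373 = 23.2 L.
Adiabatic: T₂/T₁ = (P₂/P₁)^((γ−1)/γ) ⇒ T₂ = 389×(0.223)^0.254 = 266 K; V₂ = 71.2 L.
For an ideal gas ΔU = nCvΔT with Cv = R/(γ−1) = 24.5 J/(mol·K).
ΔU = 2.68×24.5×(266−389) = -8070 J.

-8070 J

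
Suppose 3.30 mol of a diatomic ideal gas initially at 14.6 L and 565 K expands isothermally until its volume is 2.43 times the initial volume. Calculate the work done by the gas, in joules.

13800 J

P₁ = nRT₁/V₁ = 3.30×8.314×565/14.6 = 1060 kPa.
Isothermal: T stays 565 K; PV = const ⇒ V₂ = 35.5 L, P₂ = 437 kPa.
W = nRT ln(V₂/V₁) = 3.30×8.314×565×ln(2.43) = 13800 J.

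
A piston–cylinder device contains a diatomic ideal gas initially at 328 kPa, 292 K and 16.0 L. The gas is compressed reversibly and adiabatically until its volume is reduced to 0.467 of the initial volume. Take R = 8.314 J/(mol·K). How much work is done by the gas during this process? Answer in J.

-4670 J

n = P₁V₁/(RT₁) = 328×16.0/(8.314×292) = 2.16 mol.
Adiabatic: TV^(γ−1) = const ⇒ T₂ = 292×(2.14)^0.400 = 396 K; PV^γ = const ⇒ P₂ = 952 kPa.
ΔU = nCvΔT = 2.16×20.8×(396−292) = 4670 J.
Q = 0 for an adiabatic process, so W = −ΔU = -4670 J.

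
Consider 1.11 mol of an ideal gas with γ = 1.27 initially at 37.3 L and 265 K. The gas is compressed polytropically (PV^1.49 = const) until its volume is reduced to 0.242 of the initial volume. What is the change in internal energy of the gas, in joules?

9100 J

P₁ = nRT₁/V₁ = 1.11×8.314×265/37.3 = 65.6 kPa.
Polytropic n=1.49: T₂ = T₁(V₁/V₂)^(n−1) = 265×(4.13)^0.49 = 531 K; P₂ = P₁(V₁/V₂)^n = 543 kPa.
For an ideal gas ΔU = nCvΔT with Cv = R/(γ−1) = 30.8 J/(mol·K).
ΔU = 1.11×30.8×(531−265) = 9100 J.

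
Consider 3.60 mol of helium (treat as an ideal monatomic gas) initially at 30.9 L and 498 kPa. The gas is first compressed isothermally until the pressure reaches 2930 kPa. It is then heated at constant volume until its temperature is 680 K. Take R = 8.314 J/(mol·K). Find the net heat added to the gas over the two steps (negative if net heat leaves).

T₁ = P₁V₁/(nR) = 498×30.9/(3.60×8.314) = 514 K.
Step 1 — Isothermal: T stays 514 K; PV = const ⇒ V₂ = 5.25 L, P₂ = 2930 kPa.
ΔU = 0 (ideal gas, T constant).
W = nRT ln(V₂/V₁) = 3.60×8.314×514×ln(0.170) = -27300 J.
Q = ΔU + W = -27300 J.
State after step 1: P = 2930 kPa, V = 5.25 L, T = 514 K.
Step 2 — Isochoric: V stays 5.25 L; P/T = const ⇒ T₂ = 680 K, P₂ = 3880 kPa.
W = 0 (no volume change).
ΔU = nCvΔT = 3.60×12.5×(680−514) = 7450 J.
Q = ΔU = 7450 J.
Net over both steps: W = -27300 J, Q = -19800 J, ΔU = 7450 J.

-19800 J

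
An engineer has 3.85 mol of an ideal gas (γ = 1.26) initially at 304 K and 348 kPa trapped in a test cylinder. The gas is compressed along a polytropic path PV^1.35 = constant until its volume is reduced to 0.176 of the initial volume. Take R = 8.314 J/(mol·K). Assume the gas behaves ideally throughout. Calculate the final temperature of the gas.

558 K

V₁ = nRT₁/P₁ = 3.85×8.314×304/348 = 28.0 L.
Polytropic n=1.35: T₂ = T₁(V₁/V₂)^(n−1) = 304×(5.68)^0.35 = 558 K; P₂ = P₁(V₁/V₂)^n = 3630 kPa.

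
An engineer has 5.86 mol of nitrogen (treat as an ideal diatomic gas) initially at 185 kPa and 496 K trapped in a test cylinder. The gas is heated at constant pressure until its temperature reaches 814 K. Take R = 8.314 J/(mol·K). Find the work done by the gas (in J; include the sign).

15500 J

V₁ = nRT₁/P₁ = 5.86×8.314×496/185 = 131 L.
Isobaric: P stays 185 kPa; V/T = const ⇒ T₂ = 814 K, V₂ = 214 L.
W = PΔV = 185×(214−131) kPa·L = 15500 J.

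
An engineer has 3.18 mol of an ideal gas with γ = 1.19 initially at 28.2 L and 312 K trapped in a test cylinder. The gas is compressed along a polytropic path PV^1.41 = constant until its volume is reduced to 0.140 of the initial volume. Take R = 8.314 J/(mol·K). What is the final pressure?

4680 kPa

P₁ = nRT₁/V₁ = 3.18×8.314×312/28.2 = 293 kPa.
Polytropic n=1.41: T₂ = T₁(V₁/V₂)^(n−1) = 312×(7.14)^0.41 = 699 K; P₂ = P₁(V₁/V₂)^n = 4680 kPa.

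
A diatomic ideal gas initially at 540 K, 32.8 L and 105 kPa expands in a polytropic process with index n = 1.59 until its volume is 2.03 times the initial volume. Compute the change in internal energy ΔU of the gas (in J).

-2940 J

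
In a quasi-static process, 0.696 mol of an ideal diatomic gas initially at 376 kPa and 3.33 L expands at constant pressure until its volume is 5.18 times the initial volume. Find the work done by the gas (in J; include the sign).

5230 J

T₁ = P₁V₁/(nR) = 376×3.33/(0.696×8.314) = 216 K.
Isobaric: P stays 376 kPa; V/T = const ⇒ T₂ = 1120 K, V₂ = 17.2 L.
W = PΔV = 376×(17.2−3.33) kPa·L = 5230 J.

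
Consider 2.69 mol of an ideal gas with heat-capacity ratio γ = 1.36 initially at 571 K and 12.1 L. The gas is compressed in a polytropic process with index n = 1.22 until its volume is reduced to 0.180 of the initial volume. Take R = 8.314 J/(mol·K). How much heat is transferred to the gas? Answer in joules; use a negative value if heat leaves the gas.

-10300 J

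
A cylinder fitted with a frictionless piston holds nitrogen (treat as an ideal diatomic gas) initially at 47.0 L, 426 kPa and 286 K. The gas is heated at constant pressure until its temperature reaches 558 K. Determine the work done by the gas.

n = P₁V₁/(RT₁) = 426×47.0/(8.314×286) = 8.42 mol.
Isobaric: P stays 426 kPa; V/T = const ⇒ T₂ = 558 K, V₂ = 91.7 L.
W = PΔV = 426×(91.7−47.0) kPa·L = 19000 J.

19000 J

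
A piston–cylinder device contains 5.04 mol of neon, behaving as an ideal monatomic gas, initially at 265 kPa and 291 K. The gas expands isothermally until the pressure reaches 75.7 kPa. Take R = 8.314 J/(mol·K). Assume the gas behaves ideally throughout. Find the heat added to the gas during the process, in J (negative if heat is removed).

15300 J

V₁ = nRT₁/P₁ = 5.04×8.314×291/265 = 46.0 L.
Isothermal: T stays 291 K; PV = const ⇒ V₂ = 161 L, P₂ = 75.7 kPa.
ΔU = 0 (ideal gas, T constant).
W = nRT ln(V₂/V₁) = 5.04×8.314×291×ln(3.50) = 15300 J.
Q = ΔU + W = 15300 J.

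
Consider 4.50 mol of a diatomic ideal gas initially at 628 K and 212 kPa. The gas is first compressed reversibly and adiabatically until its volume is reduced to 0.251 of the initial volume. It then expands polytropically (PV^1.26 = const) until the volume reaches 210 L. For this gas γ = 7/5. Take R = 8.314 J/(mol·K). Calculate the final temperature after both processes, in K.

V₁ = nRT₁/P₁ = 4.50×8.314×628/212 = 111 L.
Step 1 — Adiabatic: TV^(γ−1) = const ⇒ T₂ = 628×(3.98)^0.400 = 1090 K; PV^γ = const ⇒ P₂ = 1470 kPa.
ΔU = nCvΔT = 4.50×20.8×(1090−628) = 43400 J.
Q = 0 for an adiabatic process, so W = −ΔU = -43400 J.
State after step 1: P = 1470 kPa, V = 27.8 L, T = 1090 K.
Step 2 — Polytropic n=1.26: T₂ = T₁(V₁/V₂)^(n−1) = 1090×(0.132)^0.26 = 645 K; P₂ = P₁(V₁/V₂)^n = 115 kPa.
W = (P₁V₁−P₂V₂)/(n−1) = (1470×27.8−115×210)/0.26 = 64200 J.
ΔU = nCvΔT = 4.50×20.8×(645−1090) = -41700 J.
Q = ΔU + W = 22500 J.
Net over both steps: W = 20800 J, Q = 22500 J, ΔU = 1630 J.

645 K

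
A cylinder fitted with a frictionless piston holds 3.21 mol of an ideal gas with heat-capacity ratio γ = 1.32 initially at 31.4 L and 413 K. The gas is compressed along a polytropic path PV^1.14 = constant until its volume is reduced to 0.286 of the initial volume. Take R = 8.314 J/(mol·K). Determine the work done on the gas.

15100 J

P₁ = nRT₁/V₁ = 3.21×8.314×413/31.4 = 351 kPa.
Polytropic n=1.14: T₂ = T₁(V₁/V₂)^(n−1) = 413×(3.50)^0.14 = 492 K; P₂ = P₁(V₁/V₂)^n = 1460 kPa.
W = (P₁V₁−P₂V₂)/(n−1) = (351×31.4−1460×8.98)/0.14 = -15100 J.
Work done on the gas = −W_by = 15100 J.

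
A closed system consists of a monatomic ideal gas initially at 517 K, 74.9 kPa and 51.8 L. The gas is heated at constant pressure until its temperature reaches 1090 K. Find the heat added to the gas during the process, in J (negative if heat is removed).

n = P₁V₁/(RT₁) = 74.9×51.8/(8.314×517) = 0.903 mol.
Isobaric: P stays 74.9 kPa; V/T = const ⇒ T₂ = 1090 K, V₂ = 109 L.
W = PΔV = 74.9×(109−51.8) kPa·L = 4300 J.
ΔU = nCvΔT = 0.903×12.5×(1090−517) = 6450 J.
Q = ΔU + W = nCpΔT = 10800 J.

10800 J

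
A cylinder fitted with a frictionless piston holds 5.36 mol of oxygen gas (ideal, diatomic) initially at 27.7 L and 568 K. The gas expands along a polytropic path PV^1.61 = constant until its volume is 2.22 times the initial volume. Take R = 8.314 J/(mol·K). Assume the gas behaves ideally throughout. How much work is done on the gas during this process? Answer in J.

P₁ = nRT₁/V₁ = 5.36×8.314×568/27.7 = 914 kPa.
Polytropic n=1.61: T₂ = T₁(V₁/V₂)^(n−1) = 568×(0.450)^0.61 = 349 K; P₂ = P₁(V₁/V₂)^n = 253 kPa.
W = (P₁V₁−P₂V₂)/(n−1) = (914×27.7−253×61.5)/0.61 = 16000 J.
Work done on the gas = −W_by = -16000 J.

-16000 J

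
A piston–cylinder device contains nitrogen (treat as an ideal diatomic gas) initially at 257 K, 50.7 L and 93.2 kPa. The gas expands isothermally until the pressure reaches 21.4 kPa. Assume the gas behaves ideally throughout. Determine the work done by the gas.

n = P₁V₁/(RT₁) = 93.2×50.7/(8.314×257) = 2.21 mol.
Isothermal: T stays 257 K; PV = const ⇒ V₂ = 221 L, P₂ = 21.4 kPa.
W = nRT ln(V₂/V₁) = 2.21×8.314×257×ln(4.36) = 6950 J.

6950 J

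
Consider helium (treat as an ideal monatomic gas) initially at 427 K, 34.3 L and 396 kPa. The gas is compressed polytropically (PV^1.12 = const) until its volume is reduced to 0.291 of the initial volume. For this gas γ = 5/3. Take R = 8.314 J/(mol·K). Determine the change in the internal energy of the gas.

3250 J

n = P₁V₁/(RT₁) = 396×34.3/(8.314×427) = 3.83 mol.
Polytropic n=1.12: T₂ = T₁(V₁/V₂)^(n−1) = 427×(3.44)^0.12 = 495 K; P₂ = P₁(V₁/V₂)^n = 1580 kPa.
For an ideal gas ΔU = nCvΔT with Cv = (3/2)R = 12.5 J/(mol·K).
ΔU = 3.83×12.5×(495−427) = 3250 J.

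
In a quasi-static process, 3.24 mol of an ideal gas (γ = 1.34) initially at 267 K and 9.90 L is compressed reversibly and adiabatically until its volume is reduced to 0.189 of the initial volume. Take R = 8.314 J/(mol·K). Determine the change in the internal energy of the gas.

16100 J

P₁ = nRT₁/V₁ = 3.24×8.314×267/9.90 = 726 kPa.
Adiabatic: TV^(γ−1) = const ⇒ T₂ = 267×(5.29)^0.340 = 470 K; PV^γ = const ⇒ P₂ = 6770 kPa.
For an ideal gas ΔU = nCvΔT with Cv = R/(γ−1) = 24.5 J/(mol·K).
ΔU = 3.24×24.5×(470−267) = 16100 J.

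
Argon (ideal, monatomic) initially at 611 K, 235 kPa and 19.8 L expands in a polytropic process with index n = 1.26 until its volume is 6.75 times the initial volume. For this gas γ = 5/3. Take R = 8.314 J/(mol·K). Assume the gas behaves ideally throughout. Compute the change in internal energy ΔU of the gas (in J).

n = P₁V₁/(RT₁) = 235×19.8/(8.314×611) = 0.916 mol.
Polytropic n=1.26: T₂ = T₁(V₁/V₂)^(n−1) = 611×(0.148)^0.26 = 372 K; P₂ = P₁(V₁/V₂)^n = 21.2 kPa.
For an ideal gas ΔU = nCvΔT with Cv = (3/2)R = 12.5 J/(mol·K).
ΔU = 0.916×12.5×(372−611) = -2730 J.

-2730 J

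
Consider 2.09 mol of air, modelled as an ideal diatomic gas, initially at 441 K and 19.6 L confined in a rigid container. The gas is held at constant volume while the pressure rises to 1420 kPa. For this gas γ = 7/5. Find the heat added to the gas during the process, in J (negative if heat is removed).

50400 J

P₁ = nRT₁/V₁ = 2.09×8.314×441/19.6 = 391 kPa.
Isochoric: V stays 19.6 L; P/T = const ⇒ T₂ = 1600 K, P₂ = 1420 kPa.
W = 0 (no volume change).
ΔU = nCvΔT = 2.09×20.8×(1600−441) = 50400 J.
Q = ΔU = 50400 J.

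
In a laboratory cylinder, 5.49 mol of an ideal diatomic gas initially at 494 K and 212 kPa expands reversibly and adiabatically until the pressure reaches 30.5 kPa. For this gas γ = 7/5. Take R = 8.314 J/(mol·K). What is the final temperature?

V₁ = nRT₁/P₁ = 5.49×8.314×494/212 = 106 L.
Adiabatic: T₂/T₁ = (P₂/P₁)^((γ−1)/γ) ⇒ T₂ = 494×(0.144)^0.286 = 284 K; V₂ = 425 L.

284 K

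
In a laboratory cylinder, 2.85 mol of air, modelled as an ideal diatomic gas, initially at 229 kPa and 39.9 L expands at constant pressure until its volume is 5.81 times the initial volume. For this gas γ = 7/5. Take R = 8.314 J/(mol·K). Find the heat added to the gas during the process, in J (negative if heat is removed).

T₁ = P₁V₁/(nR) = 229×39.9/(2.85×8.314) = 386 K.
Isobaric: P stays 229 kPa; V/T = const ⇒ T₂ = 2240 K, V₂ = 232 L.
W = PΔV = 229×(232−39.9) kPa·L = 43900 J.
ΔU = nCvΔT = 2.85×20.8×(2240−386) = 110000 J.
Q = ΔU + W = nCpΔT = 154000 J.

154000 J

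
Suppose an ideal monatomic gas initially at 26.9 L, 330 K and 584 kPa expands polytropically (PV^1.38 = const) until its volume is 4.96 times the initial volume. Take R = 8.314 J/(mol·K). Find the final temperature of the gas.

Polytropic n=1.38: T₂ = T₁(V₁/V₂)^(n−1) = 330×(0.202)^0.38 = 180 K; P₂ = P₁(V₁/V₂)^n = 64.1 kPa.

180 K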